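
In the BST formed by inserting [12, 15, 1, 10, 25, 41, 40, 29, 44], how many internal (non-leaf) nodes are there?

Tree built from: [12, 15, 1, 10, 25, 41, 40, 29, 44]
Tree (level-order array): [12, 1, 15, None, 10, None, 25, None, None, None, 41, 40, 44, 29]
Rule: An internal node has at least one child.
Per-node child counts:
  node 12: 2 child(ren)
  node 1: 1 child(ren)
  node 10: 0 child(ren)
  node 15: 1 child(ren)
  node 25: 1 child(ren)
  node 41: 2 child(ren)
  node 40: 1 child(ren)
  node 29: 0 child(ren)
  node 44: 0 child(ren)
Matching nodes: [12, 1, 15, 25, 41, 40]
Count of internal (non-leaf) nodes: 6


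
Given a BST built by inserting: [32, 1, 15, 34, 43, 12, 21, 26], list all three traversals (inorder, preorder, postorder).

Tree insertion order: [32, 1, 15, 34, 43, 12, 21, 26]
Tree (level-order array): [32, 1, 34, None, 15, None, 43, 12, 21, None, None, None, None, None, 26]
Inorder (L, root, R): [1, 12, 15, 21, 26, 32, 34, 43]
Preorder (root, L, R): [32, 1, 15, 12, 21, 26, 34, 43]
Postorder (L, R, root): [12, 26, 21, 15, 1, 43, 34, 32]


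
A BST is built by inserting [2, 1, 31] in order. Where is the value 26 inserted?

Starting tree (level order): [2, 1, 31]
Insertion path: 2 -> 31
Result: insert 26 as left child of 31
Final tree (level order): [2, 1, 31, None, None, 26]


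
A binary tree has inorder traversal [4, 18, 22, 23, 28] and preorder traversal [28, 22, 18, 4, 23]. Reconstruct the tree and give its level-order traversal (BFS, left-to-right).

Inorder:  [4, 18, 22, 23, 28]
Preorder: [28, 22, 18, 4, 23]
Algorithm: preorder visits root first, so consume preorder in order;
for each root, split the current inorder slice at that value into
left-subtree inorder and right-subtree inorder, then recurse.
Recursive splits:
  root=28; inorder splits into left=[4, 18, 22, 23], right=[]
  root=22; inorder splits into left=[4, 18], right=[23]
  root=18; inorder splits into left=[4], right=[]
  root=4; inorder splits into left=[], right=[]
  root=23; inorder splits into left=[], right=[]
Reconstructed level-order: [28, 22, 18, 23, 4]


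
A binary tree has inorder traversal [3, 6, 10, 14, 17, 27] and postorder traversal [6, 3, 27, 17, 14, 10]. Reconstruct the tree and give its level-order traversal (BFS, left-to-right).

Inorder:   [3, 6, 10, 14, 17, 27]
Postorder: [6, 3, 27, 17, 14, 10]
Algorithm: postorder visits root last, so walk postorder right-to-left;
each value is the root of the current inorder slice — split it at that
value, recurse on the right subtree first, then the left.
Recursive splits:
  root=10; inorder splits into left=[3, 6], right=[14, 17, 27]
  root=14; inorder splits into left=[], right=[17, 27]
  root=17; inorder splits into left=[], right=[27]
  root=27; inorder splits into left=[], right=[]
  root=3; inorder splits into left=[], right=[6]
  root=6; inorder splits into left=[], right=[]
Reconstructed level-order: [10, 3, 14, 6, 17, 27]


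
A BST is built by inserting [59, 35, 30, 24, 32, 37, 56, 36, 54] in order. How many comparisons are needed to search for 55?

Search path for 55: 59 -> 35 -> 37 -> 56 -> 54
Found: False
Comparisons: 5


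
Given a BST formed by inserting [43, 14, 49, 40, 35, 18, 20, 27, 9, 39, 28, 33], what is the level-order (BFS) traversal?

Tree insertion order: [43, 14, 49, 40, 35, 18, 20, 27, 9, 39, 28, 33]
Tree (level-order array): [43, 14, 49, 9, 40, None, None, None, None, 35, None, 18, 39, None, 20, None, None, None, 27, None, 28, None, 33]
BFS from the root, enqueuing left then right child of each popped node:
  queue [43] -> pop 43, enqueue [14, 49], visited so far: [43]
  queue [14, 49] -> pop 14, enqueue [9, 40], visited so far: [43, 14]
  queue [49, 9, 40] -> pop 49, enqueue [none], visited so far: [43, 14, 49]
  queue [9, 40] -> pop 9, enqueue [none], visited so far: [43, 14, 49, 9]
  queue [40] -> pop 40, enqueue [35], visited so far: [43, 14, 49, 9, 40]
  queue [35] -> pop 35, enqueue [18, 39], visited so far: [43, 14, 49, 9, 40, 35]
  queue [18, 39] -> pop 18, enqueue [20], visited so far: [43, 14, 49, 9, 40, 35, 18]
  queue [39, 20] -> pop 39, enqueue [none], visited so far: [43, 14, 49, 9, 40, 35, 18, 39]
  queue [20] -> pop 20, enqueue [27], visited so far: [43, 14, 49, 9, 40, 35, 18, 39, 20]
  queue [27] -> pop 27, enqueue [28], visited so far: [43, 14, 49, 9, 40, 35, 18, 39, 20, 27]
  queue [28] -> pop 28, enqueue [33], visited so far: [43, 14, 49, 9, 40, 35, 18, 39, 20, 27, 28]
  queue [33] -> pop 33, enqueue [none], visited so far: [43, 14, 49, 9, 40, 35, 18, 39, 20, 27, 28, 33]
Result: [43, 14, 49, 9, 40, 35, 18, 39, 20, 27, 28, 33]


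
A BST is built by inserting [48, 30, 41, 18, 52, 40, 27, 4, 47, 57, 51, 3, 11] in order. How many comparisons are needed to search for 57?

Search path for 57: 48 -> 52 -> 57
Found: True
Comparisons: 3


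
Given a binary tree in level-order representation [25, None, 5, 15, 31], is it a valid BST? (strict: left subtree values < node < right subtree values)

Level-order array: [25, None, 5, 15, 31]
Validate using subtree bounds (lo, hi): at each node, require lo < value < hi,
then recurse left with hi=value and right with lo=value.
Preorder trace (stopping at first violation):
  at node 25 with bounds (-inf, +inf): OK
  at node 5 with bounds (25, +inf): VIOLATION
Node 5 violates its bound: not (25 < 5 < +inf).
Result: Not a valid BST


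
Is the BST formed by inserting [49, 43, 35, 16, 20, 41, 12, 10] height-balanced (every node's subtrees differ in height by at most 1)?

Tree (level-order array): [49, 43, None, 35, None, 16, 41, 12, 20, None, None, 10]
Definition: a tree is height-balanced if, at every node, |h(left) - h(right)| <= 1 (empty subtree has height -1).
Bottom-up per-node check:
  node 10: h_left=-1, h_right=-1, diff=0 [OK], height=0
  node 12: h_left=0, h_right=-1, diff=1 [OK], height=1
  node 20: h_left=-1, h_right=-1, diff=0 [OK], height=0
  node 16: h_left=1, h_right=0, diff=1 [OK], height=2
  node 41: h_left=-1, h_right=-1, diff=0 [OK], height=0
  node 35: h_left=2, h_right=0, diff=2 [FAIL (|2-0|=2 > 1)], height=3
  node 43: h_left=3, h_right=-1, diff=4 [FAIL (|3--1|=4 > 1)], height=4
  node 49: h_left=4, h_right=-1, diff=5 [FAIL (|4--1|=5 > 1)], height=5
Node 35 violates the condition: |2 - 0| = 2 > 1.
Result: Not balanced


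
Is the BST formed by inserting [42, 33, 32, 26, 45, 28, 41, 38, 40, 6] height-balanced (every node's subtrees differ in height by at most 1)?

Tree (level-order array): [42, 33, 45, 32, 41, None, None, 26, None, 38, None, 6, 28, None, 40]
Definition: a tree is height-balanced if, at every node, |h(left) - h(right)| <= 1 (empty subtree has height -1).
Bottom-up per-node check:
  node 6: h_left=-1, h_right=-1, diff=0 [OK], height=0
  node 28: h_left=-1, h_right=-1, diff=0 [OK], height=0
  node 26: h_left=0, h_right=0, diff=0 [OK], height=1
  node 32: h_left=1, h_right=-1, diff=2 [FAIL (|1--1|=2 > 1)], height=2
  node 40: h_left=-1, h_right=-1, diff=0 [OK], height=0
  node 38: h_left=-1, h_right=0, diff=1 [OK], height=1
  node 41: h_left=1, h_right=-1, diff=2 [FAIL (|1--1|=2 > 1)], height=2
  node 33: h_left=2, h_right=2, diff=0 [OK], height=3
  node 45: h_left=-1, h_right=-1, diff=0 [OK], height=0
  node 42: h_left=3, h_right=0, diff=3 [FAIL (|3-0|=3 > 1)], height=4
Node 32 violates the condition: |1 - -1| = 2 > 1.
Result: Not balanced


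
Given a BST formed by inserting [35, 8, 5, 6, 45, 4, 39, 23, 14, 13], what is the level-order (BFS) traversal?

Tree insertion order: [35, 8, 5, 6, 45, 4, 39, 23, 14, 13]
Tree (level-order array): [35, 8, 45, 5, 23, 39, None, 4, 6, 14, None, None, None, None, None, None, None, 13]
BFS from the root, enqueuing left then right child of each popped node:
  queue [35] -> pop 35, enqueue [8, 45], visited so far: [35]
  queue [8, 45] -> pop 8, enqueue [5, 23], visited so far: [35, 8]
  queue [45, 5, 23] -> pop 45, enqueue [39], visited so far: [35, 8, 45]
  queue [5, 23, 39] -> pop 5, enqueue [4, 6], visited so far: [35, 8, 45, 5]
  queue [23, 39, 4, 6] -> pop 23, enqueue [14], visited so far: [35, 8, 45, 5, 23]
  queue [39, 4, 6, 14] -> pop 39, enqueue [none], visited so far: [35, 8, 45, 5, 23, 39]
  queue [4, 6, 14] -> pop 4, enqueue [none], visited so far: [35, 8, 45, 5, 23, 39, 4]
  queue [6, 14] -> pop 6, enqueue [none], visited so far: [35, 8, 45, 5, 23, 39, 4, 6]
  queue [14] -> pop 14, enqueue [13], visited so far: [35, 8, 45, 5, 23, 39, 4, 6, 14]
  queue [13] -> pop 13, enqueue [none], visited so far: [35, 8, 45, 5, 23, 39, 4, 6, 14, 13]
Result: [35, 8, 45, 5, 23, 39, 4, 6, 14, 13]


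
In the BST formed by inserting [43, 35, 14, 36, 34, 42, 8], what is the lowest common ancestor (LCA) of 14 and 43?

Tree insertion order: [43, 35, 14, 36, 34, 42, 8]
Tree (level-order array): [43, 35, None, 14, 36, 8, 34, None, 42]
In a BST, the LCA of p=14, q=43 is the first node v on the
root-to-leaf path with p <= v <= q (go left if both < v, right if both > v).
Walk from root:
  at 43: 14 <= 43 <= 43, this is the LCA
LCA = 43


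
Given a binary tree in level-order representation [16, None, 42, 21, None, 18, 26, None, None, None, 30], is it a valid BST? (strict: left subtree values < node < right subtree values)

Level-order array: [16, None, 42, 21, None, 18, 26, None, None, None, 30]
Validate using subtree bounds (lo, hi): at each node, require lo < value < hi,
then recurse left with hi=value and right with lo=value.
Preorder trace (stopping at first violation):
  at node 16 with bounds (-inf, +inf): OK
  at node 42 with bounds (16, +inf): OK
  at node 21 with bounds (16, 42): OK
  at node 18 with bounds (16, 21): OK
  at node 26 with bounds (21, 42): OK
  at node 30 with bounds (26, 42): OK
No violation found at any node.
Result: Valid BST


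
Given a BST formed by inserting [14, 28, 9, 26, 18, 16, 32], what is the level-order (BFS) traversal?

Tree insertion order: [14, 28, 9, 26, 18, 16, 32]
Tree (level-order array): [14, 9, 28, None, None, 26, 32, 18, None, None, None, 16]
BFS from the root, enqueuing left then right child of each popped node:
  queue [14] -> pop 14, enqueue [9, 28], visited so far: [14]
  queue [9, 28] -> pop 9, enqueue [none], visited so far: [14, 9]
  queue [28] -> pop 28, enqueue [26, 32], visited so far: [14, 9, 28]
  queue [26, 32] -> pop 26, enqueue [18], visited so far: [14, 9, 28, 26]
  queue [32, 18] -> pop 32, enqueue [none], visited so far: [14, 9, 28, 26, 32]
  queue [18] -> pop 18, enqueue [16], visited so far: [14, 9, 28, 26, 32, 18]
  queue [16] -> pop 16, enqueue [none], visited so far: [14, 9, 28, 26, 32, 18, 16]
Result: [14, 9, 28, 26, 32, 18, 16]


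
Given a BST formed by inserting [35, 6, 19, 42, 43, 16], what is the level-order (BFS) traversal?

Tree insertion order: [35, 6, 19, 42, 43, 16]
Tree (level-order array): [35, 6, 42, None, 19, None, 43, 16]
BFS from the root, enqueuing left then right child of each popped node:
  queue [35] -> pop 35, enqueue [6, 42], visited so far: [35]
  queue [6, 42] -> pop 6, enqueue [19], visited so far: [35, 6]
  queue [42, 19] -> pop 42, enqueue [43], visited so far: [35, 6, 42]
  queue [19, 43] -> pop 19, enqueue [16], visited so far: [35, 6, 42, 19]
  queue [43, 16] -> pop 43, enqueue [none], visited so far: [35, 6, 42, 19, 43]
  queue [16] -> pop 16, enqueue [none], visited so far: [35, 6, 42, 19, 43, 16]
Result: [35, 6, 42, 19, 43, 16]


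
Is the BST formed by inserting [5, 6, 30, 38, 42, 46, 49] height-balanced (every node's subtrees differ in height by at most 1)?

Tree (level-order array): [5, None, 6, None, 30, None, 38, None, 42, None, 46, None, 49]
Definition: a tree is height-balanced if, at every node, |h(left) - h(right)| <= 1 (empty subtree has height -1).
Bottom-up per-node check:
  node 49: h_left=-1, h_right=-1, diff=0 [OK], height=0
  node 46: h_left=-1, h_right=0, diff=1 [OK], height=1
  node 42: h_left=-1, h_right=1, diff=2 [FAIL (|-1-1|=2 > 1)], height=2
  node 38: h_left=-1, h_right=2, diff=3 [FAIL (|-1-2|=3 > 1)], height=3
  node 30: h_left=-1, h_right=3, diff=4 [FAIL (|-1-3|=4 > 1)], height=4
  node 6: h_left=-1, h_right=4, diff=5 [FAIL (|-1-4|=5 > 1)], height=5
  node 5: h_left=-1, h_right=5, diff=6 [FAIL (|-1-5|=6 > 1)], height=6
Node 42 violates the condition: |-1 - 1| = 2 > 1.
Result: Not balanced


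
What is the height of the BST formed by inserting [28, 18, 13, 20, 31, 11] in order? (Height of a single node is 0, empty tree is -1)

Insertion order: [28, 18, 13, 20, 31, 11]
Tree (level-order array): [28, 18, 31, 13, 20, None, None, 11]
Compute height bottom-up (empty subtree = -1):
  height(11) = 1 + max(-1, -1) = 0
  height(13) = 1 + max(0, -1) = 1
  height(20) = 1 + max(-1, -1) = 0
  height(18) = 1 + max(1, 0) = 2
  height(31) = 1 + max(-1, -1) = 0
  height(28) = 1 + max(2, 0) = 3
Height = 3


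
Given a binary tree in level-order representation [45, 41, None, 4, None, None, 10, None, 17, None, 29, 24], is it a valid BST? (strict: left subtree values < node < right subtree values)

Level-order array: [45, 41, None, 4, None, None, 10, None, 17, None, 29, 24]
Validate using subtree bounds (lo, hi): at each node, require lo < value < hi,
then recurse left with hi=value and right with lo=value.
Preorder trace (stopping at first violation):
  at node 45 with bounds (-inf, +inf): OK
  at node 41 with bounds (-inf, 45): OK
  at node 4 with bounds (-inf, 41): OK
  at node 10 with bounds (4, 41): OK
  at node 17 with bounds (10, 41): OK
  at node 29 with bounds (17, 41): OK
  at node 24 with bounds (17, 29): OK
No violation found at any node.
Result: Valid BST


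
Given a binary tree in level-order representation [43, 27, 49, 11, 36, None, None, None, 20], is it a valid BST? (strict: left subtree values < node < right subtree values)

Level-order array: [43, 27, 49, 11, 36, None, None, None, 20]
Validate using subtree bounds (lo, hi): at each node, require lo < value < hi,
then recurse left with hi=value and right with lo=value.
Preorder trace (stopping at first violation):
  at node 43 with bounds (-inf, +inf): OK
  at node 27 with bounds (-inf, 43): OK
  at node 11 with bounds (-inf, 27): OK
  at node 20 with bounds (11, 27): OK
  at node 36 with bounds (27, 43): OK
  at node 49 with bounds (43, +inf): OK
No violation found at any node.
Result: Valid BST


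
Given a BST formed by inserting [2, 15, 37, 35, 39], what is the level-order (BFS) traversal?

Tree insertion order: [2, 15, 37, 35, 39]
Tree (level-order array): [2, None, 15, None, 37, 35, 39]
BFS from the root, enqueuing left then right child of each popped node:
  queue [2] -> pop 2, enqueue [15], visited so far: [2]
  queue [15] -> pop 15, enqueue [37], visited so far: [2, 15]
  queue [37] -> pop 37, enqueue [35, 39], visited so far: [2, 15, 37]
  queue [35, 39] -> pop 35, enqueue [none], visited so far: [2, 15, 37, 35]
  queue [39] -> pop 39, enqueue [none], visited so far: [2, 15, 37, 35, 39]
Result: [2, 15, 37, 35, 39]


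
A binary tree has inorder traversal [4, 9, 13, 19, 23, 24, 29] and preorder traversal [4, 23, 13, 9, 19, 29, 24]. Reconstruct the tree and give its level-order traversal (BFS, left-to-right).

Inorder:  [4, 9, 13, 19, 23, 24, 29]
Preorder: [4, 23, 13, 9, 19, 29, 24]
Algorithm: preorder visits root first, so consume preorder in order;
for each root, split the current inorder slice at that value into
left-subtree inorder and right-subtree inorder, then recurse.
Recursive splits:
  root=4; inorder splits into left=[], right=[9, 13, 19, 23, 24, 29]
  root=23; inorder splits into left=[9, 13, 19], right=[24, 29]
  root=13; inorder splits into left=[9], right=[19]
  root=9; inorder splits into left=[], right=[]
  root=19; inorder splits into left=[], right=[]
  root=29; inorder splits into left=[24], right=[]
  root=24; inorder splits into left=[], right=[]
Reconstructed level-order: [4, 23, 13, 29, 9, 19, 24]


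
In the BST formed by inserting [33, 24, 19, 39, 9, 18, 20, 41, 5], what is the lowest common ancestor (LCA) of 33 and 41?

Tree insertion order: [33, 24, 19, 39, 9, 18, 20, 41, 5]
Tree (level-order array): [33, 24, 39, 19, None, None, 41, 9, 20, None, None, 5, 18]
In a BST, the LCA of p=33, q=41 is the first node v on the
root-to-leaf path with p <= v <= q (go left if both < v, right if both > v).
Walk from root:
  at 33: 33 <= 33 <= 41, this is the LCA
LCA = 33


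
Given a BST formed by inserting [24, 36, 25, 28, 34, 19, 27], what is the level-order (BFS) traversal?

Tree insertion order: [24, 36, 25, 28, 34, 19, 27]
Tree (level-order array): [24, 19, 36, None, None, 25, None, None, 28, 27, 34]
BFS from the root, enqueuing left then right child of each popped node:
  queue [24] -> pop 24, enqueue [19, 36], visited so far: [24]
  queue [19, 36] -> pop 19, enqueue [none], visited so far: [24, 19]
  queue [36] -> pop 36, enqueue [25], visited so far: [24, 19, 36]
  queue [25] -> pop 25, enqueue [28], visited so far: [24, 19, 36, 25]
  queue [28] -> pop 28, enqueue [27, 34], visited so far: [24, 19, 36, 25, 28]
  queue [27, 34] -> pop 27, enqueue [none], visited so far: [24, 19, 36, 25, 28, 27]
  queue [34] -> pop 34, enqueue [none], visited so far: [24, 19, 36, 25, 28, 27, 34]
Result: [24, 19, 36, 25, 28, 27, 34]


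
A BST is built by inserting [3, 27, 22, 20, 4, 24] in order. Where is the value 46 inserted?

Starting tree (level order): [3, None, 27, 22, None, 20, 24, 4]
Insertion path: 3 -> 27
Result: insert 46 as right child of 27
Final tree (level order): [3, None, 27, 22, 46, 20, 24, None, None, 4]


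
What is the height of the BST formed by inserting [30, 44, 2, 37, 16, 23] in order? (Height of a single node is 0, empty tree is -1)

Insertion order: [30, 44, 2, 37, 16, 23]
Tree (level-order array): [30, 2, 44, None, 16, 37, None, None, 23]
Compute height bottom-up (empty subtree = -1):
  height(23) = 1 + max(-1, -1) = 0
  height(16) = 1 + max(-1, 0) = 1
  height(2) = 1 + max(-1, 1) = 2
  height(37) = 1 + max(-1, -1) = 0
  height(44) = 1 + max(0, -1) = 1
  height(30) = 1 + max(2, 1) = 3
Height = 3


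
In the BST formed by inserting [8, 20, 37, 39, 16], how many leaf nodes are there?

Tree built from: [8, 20, 37, 39, 16]
Tree (level-order array): [8, None, 20, 16, 37, None, None, None, 39]
Rule: A leaf has 0 children.
Per-node child counts:
  node 8: 1 child(ren)
  node 20: 2 child(ren)
  node 16: 0 child(ren)
  node 37: 1 child(ren)
  node 39: 0 child(ren)
Matching nodes: [16, 39]
Count of leaf nodes: 2


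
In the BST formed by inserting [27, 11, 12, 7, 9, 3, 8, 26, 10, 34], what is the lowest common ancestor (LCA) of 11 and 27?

Tree insertion order: [27, 11, 12, 7, 9, 3, 8, 26, 10, 34]
Tree (level-order array): [27, 11, 34, 7, 12, None, None, 3, 9, None, 26, None, None, 8, 10]
In a BST, the LCA of p=11, q=27 is the first node v on the
root-to-leaf path with p <= v <= q (go left if both < v, right if both > v).
Walk from root:
  at 27: 11 <= 27 <= 27, this is the LCA
LCA = 27


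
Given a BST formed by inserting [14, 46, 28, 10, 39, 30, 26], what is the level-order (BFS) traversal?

Tree insertion order: [14, 46, 28, 10, 39, 30, 26]
Tree (level-order array): [14, 10, 46, None, None, 28, None, 26, 39, None, None, 30]
BFS from the root, enqueuing left then right child of each popped node:
  queue [14] -> pop 14, enqueue [10, 46], visited so far: [14]
  queue [10, 46] -> pop 10, enqueue [none], visited so far: [14, 10]
  queue [46] -> pop 46, enqueue [28], visited so far: [14, 10, 46]
  queue [28] -> pop 28, enqueue [26, 39], visited so far: [14, 10, 46, 28]
  queue [26, 39] -> pop 26, enqueue [none], visited so far: [14, 10, 46, 28, 26]
  queue [39] -> pop 39, enqueue [30], visited so far: [14, 10, 46, 28, 26, 39]
  queue [30] -> pop 30, enqueue [none], visited so far: [14, 10, 46, 28, 26, 39, 30]
Result: [14, 10, 46, 28, 26, 39, 30]


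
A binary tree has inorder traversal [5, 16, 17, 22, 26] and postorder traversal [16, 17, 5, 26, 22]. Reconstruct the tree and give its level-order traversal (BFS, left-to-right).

Inorder:   [5, 16, 17, 22, 26]
Postorder: [16, 17, 5, 26, 22]
Algorithm: postorder visits root last, so walk postorder right-to-left;
each value is the root of the current inorder slice — split it at that
value, recurse on the right subtree first, then the left.
Recursive splits:
  root=22; inorder splits into left=[5, 16, 17], right=[26]
  root=26; inorder splits into left=[], right=[]
  root=5; inorder splits into left=[], right=[16, 17]
  root=17; inorder splits into left=[16], right=[]
  root=16; inorder splits into left=[], right=[]
Reconstructed level-order: [22, 5, 26, 17, 16]


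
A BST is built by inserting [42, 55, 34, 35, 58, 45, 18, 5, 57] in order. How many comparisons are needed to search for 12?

Search path for 12: 42 -> 34 -> 18 -> 5
Found: False
Comparisons: 4


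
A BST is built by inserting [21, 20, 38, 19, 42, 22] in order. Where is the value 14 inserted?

Starting tree (level order): [21, 20, 38, 19, None, 22, 42]
Insertion path: 21 -> 20 -> 19
Result: insert 14 as left child of 19
Final tree (level order): [21, 20, 38, 19, None, 22, 42, 14]


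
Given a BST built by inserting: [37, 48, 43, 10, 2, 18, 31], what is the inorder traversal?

Tree insertion order: [37, 48, 43, 10, 2, 18, 31]
Tree (level-order array): [37, 10, 48, 2, 18, 43, None, None, None, None, 31]
Inorder traversal: [2, 10, 18, 31, 37, 43, 48]


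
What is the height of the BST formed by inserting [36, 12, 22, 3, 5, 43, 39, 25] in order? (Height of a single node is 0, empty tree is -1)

Insertion order: [36, 12, 22, 3, 5, 43, 39, 25]
Tree (level-order array): [36, 12, 43, 3, 22, 39, None, None, 5, None, 25]
Compute height bottom-up (empty subtree = -1):
  height(5) = 1 + max(-1, -1) = 0
  height(3) = 1 + max(-1, 0) = 1
  height(25) = 1 + max(-1, -1) = 0
  height(22) = 1 + max(-1, 0) = 1
  height(12) = 1 + max(1, 1) = 2
  height(39) = 1 + max(-1, -1) = 0
  height(43) = 1 + max(0, -1) = 1
  height(36) = 1 + max(2, 1) = 3
Height = 3


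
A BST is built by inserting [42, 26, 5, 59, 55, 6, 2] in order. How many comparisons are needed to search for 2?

Search path for 2: 42 -> 26 -> 5 -> 2
Found: True
Comparisons: 4


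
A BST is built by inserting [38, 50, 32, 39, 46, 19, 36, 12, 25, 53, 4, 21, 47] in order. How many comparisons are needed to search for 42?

Search path for 42: 38 -> 50 -> 39 -> 46
Found: False
Comparisons: 4


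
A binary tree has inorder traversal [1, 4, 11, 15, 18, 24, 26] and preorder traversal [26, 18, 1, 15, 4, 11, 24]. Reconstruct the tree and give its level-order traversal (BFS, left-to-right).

Inorder:  [1, 4, 11, 15, 18, 24, 26]
Preorder: [26, 18, 1, 15, 4, 11, 24]
Algorithm: preorder visits root first, so consume preorder in order;
for each root, split the current inorder slice at that value into
left-subtree inorder and right-subtree inorder, then recurse.
Recursive splits:
  root=26; inorder splits into left=[1, 4, 11, 15, 18, 24], right=[]
  root=18; inorder splits into left=[1, 4, 11, 15], right=[24]
  root=1; inorder splits into left=[], right=[4, 11, 15]
  root=15; inorder splits into left=[4, 11], right=[]
  root=4; inorder splits into left=[], right=[11]
  root=11; inorder splits into left=[], right=[]
  root=24; inorder splits into left=[], right=[]
Reconstructed level-order: [26, 18, 1, 24, 15, 4, 11]


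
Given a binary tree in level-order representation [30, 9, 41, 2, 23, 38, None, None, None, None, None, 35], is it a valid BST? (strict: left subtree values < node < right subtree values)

Level-order array: [30, 9, 41, 2, 23, 38, None, None, None, None, None, 35]
Validate using subtree bounds (lo, hi): at each node, require lo < value < hi,
then recurse left with hi=value and right with lo=value.
Preorder trace (stopping at first violation):
  at node 30 with bounds (-inf, +inf): OK
  at node 9 with bounds (-inf, 30): OK
  at node 2 with bounds (-inf, 9): OK
  at node 23 with bounds (9, 30): OK
  at node 41 with bounds (30, +inf): OK
  at node 38 with bounds (30, 41): OK
  at node 35 with bounds (30, 38): OK
No violation found at any node.
Result: Valid BST


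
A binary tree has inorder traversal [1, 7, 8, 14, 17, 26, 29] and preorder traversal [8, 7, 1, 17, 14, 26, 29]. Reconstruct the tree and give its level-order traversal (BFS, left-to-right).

Inorder:  [1, 7, 8, 14, 17, 26, 29]
Preorder: [8, 7, 1, 17, 14, 26, 29]
Algorithm: preorder visits root first, so consume preorder in order;
for each root, split the current inorder slice at that value into
left-subtree inorder and right-subtree inorder, then recurse.
Recursive splits:
  root=8; inorder splits into left=[1, 7], right=[14, 17, 26, 29]
  root=7; inorder splits into left=[1], right=[]
  root=1; inorder splits into left=[], right=[]
  root=17; inorder splits into left=[14], right=[26, 29]
  root=14; inorder splits into left=[], right=[]
  root=26; inorder splits into left=[], right=[29]
  root=29; inorder splits into left=[], right=[]
Reconstructed level-order: [8, 7, 17, 1, 14, 26, 29]


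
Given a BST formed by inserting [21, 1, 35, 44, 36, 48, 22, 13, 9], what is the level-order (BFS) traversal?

Tree insertion order: [21, 1, 35, 44, 36, 48, 22, 13, 9]
Tree (level-order array): [21, 1, 35, None, 13, 22, 44, 9, None, None, None, 36, 48]
BFS from the root, enqueuing left then right child of each popped node:
  queue [21] -> pop 21, enqueue [1, 35], visited so far: [21]
  queue [1, 35] -> pop 1, enqueue [13], visited so far: [21, 1]
  queue [35, 13] -> pop 35, enqueue [22, 44], visited so far: [21, 1, 35]
  queue [13, 22, 44] -> pop 13, enqueue [9], visited so far: [21, 1, 35, 13]
  queue [22, 44, 9] -> pop 22, enqueue [none], visited so far: [21, 1, 35, 13, 22]
  queue [44, 9] -> pop 44, enqueue [36, 48], visited so far: [21, 1, 35, 13, 22, 44]
  queue [9, 36, 48] -> pop 9, enqueue [none], visited so far: [21, 1, 35, 13, 22, 44, 9]
  queue [36, 48] -> pop 36, enqueue [none], visited so far: [21, 1, 35, 13, 22, 44, 9, 36]
  queue [48] -> pop 48, enqueue [none], visited so far: [21, 1, 35, 13, 22, 44, 9, 36, 48]
Result: [21, 1, 35, 13, 22, 44, 9, 36, 48]


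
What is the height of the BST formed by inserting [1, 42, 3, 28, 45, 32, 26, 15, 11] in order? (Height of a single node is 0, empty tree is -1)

Insertion order: [1, 42, 3, 28, 45, 32, 26, 15, 11]
Tree (level-order array): [1, None, 42, 3, 45, None, 28, None, None, 26, 32, 15, None, None, None, 11]
Compute height bottom-up (empty subtree = -1):
  height(11) = 1 + max(-1, -1) = 0
  height(15) = 1 + max(0, -1) = 1
  height(26) = 1 + max(1, -1) = 2
  height(32) = 1 + max(-1, -1) = 0
  height(28) = 1 + max(2, 0) = 3
  height(3) = 1 + max(-1, 3) = 4
  height(45) = 1 + max(-1, -1) = 0
  height(42) = 1 + max(4, 0) = 5
  height(1) = 1 + max(-1, 5) = 6
Height = 6


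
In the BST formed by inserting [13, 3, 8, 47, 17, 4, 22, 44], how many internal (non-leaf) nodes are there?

Tree built from: [13, 3, 8, 47, 17, 4, 22, 44]
Tree (level-order array): [13, 3, 47, None, 8, 17, None, 4, None, None, 22, None, None, None, 44]
Rule: An internal node has at least one child.
Per-node child counts:
  node 13: 2 child(ren)
  node 3: 1 child(ren)
  node 8: 1 child(ren)
  node 4: 0 child(ren)
  node 47: 1 child(ren)
  node 17: 1 child(ren)
  node 22: 1 child(ren)
  node 44: 0 child(ren)
Matching nodes: [13, 3, 8, 47, 17, 22]
Count of internal (non-leaf) nodes: 6


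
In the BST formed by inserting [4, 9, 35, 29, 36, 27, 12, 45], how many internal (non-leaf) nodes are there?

Tree built from: [4, 9, 35, 29, 36, 27, 12, 45]
Tree (level-order array): [4, None, 9, None, 35, 29, 36, 27, None, None, 45, 12]
Rule: An internal node has at least one child.
Per-node child counts:
  node 4: 1 child(ren)
  node 9: 1 child(ren)
  node 35: 2 child(ren)
  node 29: 1 child(ren)
  node 27: 1 child(ren)
  node 12: 0 child(ren)
  node 36: 1 child(ren)
  node 45: 0 child(ren)
Matching nodes: [4, 9, 35, 29, 27, 36]
Count of internal (non-leaf) nodes: 6


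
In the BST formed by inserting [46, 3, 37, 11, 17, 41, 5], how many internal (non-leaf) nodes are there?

Tree built from: [46, 3, 37, 11, 17, 41, 5]
Tree (level-order array): [46, 3, None, None, 37, 11, 41, 5, 17]
Rule: An internal node has at least one child.
Per-node child counts:
  node 46: 1 child(ren)
  node 3: 1 child(ren)
  node 37: 2 child(ren)
  node 11: 2 child(ren)
  node 5: 0 child(ren)
  node 17: 0 child(ren)
  node 41: 0 child(ren)
Matching nodes: [46, 3, 37, 11]
Count of internal (non-leaf) nodes: 4


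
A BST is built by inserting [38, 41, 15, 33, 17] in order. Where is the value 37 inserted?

Starting tree (level order): [38, 15, 41, None, 33, None, None, 17]
Insertion path: 38 -> 15 -> 33
Result: insert 37 as right child of 33
Final tree (level order): [38, 15, 41, None, 33, None, None, 17, 37]


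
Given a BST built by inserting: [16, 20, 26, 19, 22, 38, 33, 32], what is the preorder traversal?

Tree insertion order: [16, 20, 26, 19, 22, 38, 33, 32]
Tree (level-order array): [16, None, 20, 19, 26, None, None, 22, 38, None, None, 33, None, 32]
Preorder traversal: [16, 20, 19, 26, 22, 38, 33, 32]


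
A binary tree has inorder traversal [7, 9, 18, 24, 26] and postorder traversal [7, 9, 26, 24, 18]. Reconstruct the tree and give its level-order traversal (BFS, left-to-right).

Inorder:   [7, 9, 18, 24, 26]
Postorder: [7, 9, 26, 24, 18]
Algorithm: postorder visits root last, so walk postorder right-to-left;
each value is the root of the current inorder slice — split it at that
value, recurse on the right subtree first, then the left.
Recursive splits:
  root=18; inorder splits into left=[7, 9], right=[24, 26]
  root=24; inorder splits into left=[], right=[26]
  root=26; inorder splits into left=[], right=[]
  root=9; inorder splits into left=[7], right=[]
  root=7; inorder splits into left=[], right=[]
Reconstructed level-order: [18, 9, 24, 7, 26]


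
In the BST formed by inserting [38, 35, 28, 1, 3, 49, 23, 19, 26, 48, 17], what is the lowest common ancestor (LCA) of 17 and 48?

Tree insertion order: [38, 35, 28, 1, 3, 49, 23, 19, 26, 48, 17]
Tree (level-order array): [38, 35, 49, 28, None, 48, None, 1, None, None, None, None, 3, None, 23, 19, 26, 17]
In a BST, the LCA of p=17, q=48 is the first node v on the
root-to-leaf path with p <= v <= q (go left if both < v, right if both > v).
Walk from root:
  at 38: 17 <= 38 <= 48, this is the LCA
LCA = 38


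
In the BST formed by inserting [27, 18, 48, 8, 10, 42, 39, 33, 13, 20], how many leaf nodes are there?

Tree built from: [27, 18, 48, 8, 10, 42, 39, 33, 13, 20]
Tree (level-order array): [27, 18, 48, 8, 20, 42, None, None, 10, None, None, 39, None, None, 13, 33]
Rule: A leaf has 0 children.
Per-node child counts:
  node 27: 2 child(ren)
  node 18: 2 child(ren)
  node 8: 1 child(ren)
  node 10: 1 child(ren)
  node 13: 0 child(ren)
  node 20: 0 child(ren)
  node 48: 1 child(ren)
  node 42: 1 child(ren)
  node 39: 1 child(ren)
  node 33: 0 child(ren)
Matching nodes: [13, 20, 33]
Count of leaf nodes: 3


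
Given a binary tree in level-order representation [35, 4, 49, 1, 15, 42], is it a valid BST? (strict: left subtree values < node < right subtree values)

Level-order array: [35, 4, 49, 1, 15, 42]
Validate using subtree bounds (lo, hi): at each node, require lo < value < hi,
then recurse left with hi=value and right with lo=value.
Preorder trace (stopping at first violation):
  at node 35 with bounds (-inf, +inf): OK
  at node 4 with bounds (-inf, 35): OK
  at node 1 with bounds (-inf, 4): OK
  at node 15 with bounds (4, 35): OK
  at node 49 with bounds (35, +inf): OK
  at node 42 with bounds (35, 49): OK
No violation found at any node.
Result: Valid BST


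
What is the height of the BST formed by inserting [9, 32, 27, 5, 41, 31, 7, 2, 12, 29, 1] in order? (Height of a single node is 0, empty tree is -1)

Insertion order: [9, 32, 27, 5, 41, 31, 7, 2, 12, 29, 1]
Tree (level-order array): [9, 5, 32, 2, 7, 27, 41, 1, None, None, None, 12, 31, None, None, None, None, None, None, 29]
Compute height bottom-up (empty subtree = -1):
  height(1) = 1 + max(-1, -1) = 0
  height(2) = 1 + max(0, -1) = 1
  height(7) = 1 + max(-1, -1) = 0
  height(5) = 1 + max(1, 0) = 2
  height(12) = 1 + max(-1, -1) = 0
  height(29) = 1 + max(-1, -1) = 0
  height(31) = 1 + max(0, -1) = 1
  height(27) = 1 + max(0, 1) = 2
  height(41) = 1 + max(-1, -1) = 0
  height(32) = 1 + max(2, 0) = 3
  height(9) = 1 + max(2, 3) = 4
Height = 4


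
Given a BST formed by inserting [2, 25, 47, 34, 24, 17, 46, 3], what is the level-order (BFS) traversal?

Tree insertion order: [2, 25, 47, 34, 24, 17, 46, 3]
Tree (level-order array): [2, None, 25, 24, 47, 17, None, 34, None, 3, None, None, 46]
BFS from the root, enqueuing left then right child of each popped node:
  queue [2] -> pop 2, enqueue [25], visited so far: [2]
  queue [25] -> pop 25, enqueue [24, 47], visited so far: [2, 25]
  queue [24, 47] -> pop 24, enqueue [17], visited so far: [2, 25, 24]
  queue [47, 17] -> pop 47, enqueue [34], visited so far: [2, 25, 24, 47]
  queue [17, 34] -> pop 17, enqueue [3], visited so far: [2, 25, 24, 47, 17]
  queue [34, 3] -> pop 34, enqueue [46], visited so far: [2, 25, 24, 47, 17, 34]
  queue [3, 46] -> pop 3, enqueue [none], visited so far: [2, 25, 24, 47, 17, 34, 3]
  queue [46] -> pop 46, enqueue [none], visited so far: [2, 25, 24, 47, 17, 34, 3, 46]
Result: [2, 25, 24, 47, 17, 34, 3, 46]


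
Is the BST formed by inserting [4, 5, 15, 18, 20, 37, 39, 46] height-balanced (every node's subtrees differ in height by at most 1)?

Tree (level-order array): [4, None, 5, None, 15, None, 18, None, 20, None, 37, None, 39, None, 46]
Definition: a tree is height-balanced if, at every node, |h(left) - h(right)| <= 1 (empty subtree has height -1).
Bottom-up per-node check:
  node 46: h_left=-1, h_right=-1, diff=0 [OK], height=0
  node 39: h_left=-1, h_right=0, diff=1 [OK], height=1
  node 37: h_left=-1, h_right=1, diff=2 [FAIL (|-1-1|=2 > 1)], height=2
  node 20: h_left=-1, h_right=2, diff=3 [FAIL (|-1-2|=3 > 1)], height=3
  node 18: h_left=-1, h_right=3, diff=4 [FAIL (|-1-3|=4 > 1)], height=4
  node 15: h_left=-1, h_right=4, diff=5 [FAIL (|-1-4|=5 > 1)], height=5
  node 5: h_left=-1, h_right=5, diff=6 [FAIL (|-1-5|=6 > 1)], height=6
  node 4: h_left=-1, h_right=6, diff=7 [FAIL (|-1-6|=7 > 1)], height=7
Node 37 violates the condition: |-1 - 1| = 2 > 1.
Result: Not balanced


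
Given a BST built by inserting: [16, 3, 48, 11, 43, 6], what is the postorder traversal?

Tree insertion order: [16, 3, 48, 11, 43, 6]
Tree (level-order array): [16, 3, 48, None, 11, 43, None, 6]
Postorder traversal: [6, 11, 3, 43, 48, 16]


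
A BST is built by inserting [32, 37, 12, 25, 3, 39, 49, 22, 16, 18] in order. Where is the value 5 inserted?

Starting tree (level order): [32, 12, 37, 3, 25, None, 39, None, None, 22, None, None, 49, 16, None, None, None, None, 18]
Insertion path: 32 -> 12 -> 3
Result: insert 5 as right child of 3
Final tree (level order): [32, 12, 37, 3, 25, None, 39, None, 5, 22, None, None, 49, None, None, 16, None, None, None, None, 18]


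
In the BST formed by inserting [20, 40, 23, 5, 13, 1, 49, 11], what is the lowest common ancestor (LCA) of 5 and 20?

Tree insertion order: [20, 40, 23, 5, 13, 1, 49, 11]
Tree (level-order array): [20, 5, 40, 1, 13, 23, 49, None, None, 11]
In a BST, the LCA of p=5, q=20 is the first node v on the
root-to-leaf path with p <= v <= q (go left if both < v, right if both > v).
Walk from root:
  at 20: 5 <= 20 <= 20, this is the LCA
LCA = 20


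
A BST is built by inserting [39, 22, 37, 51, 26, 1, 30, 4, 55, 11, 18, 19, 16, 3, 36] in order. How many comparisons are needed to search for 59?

Search path for 59: 39 -> 51 -> 55
Found: False
Comparisons: 3


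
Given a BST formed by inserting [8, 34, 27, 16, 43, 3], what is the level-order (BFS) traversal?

Tree insertion order: [8, 34, 27, 16, 43, 3]
Tree (level-order array): [8, 3, 34, None, None, 27, 43, 16]
BFS from the root, enqueuing left then right child of each popped node:
  queue [8] -> pop 8, enqueue [3, 34], visited so far: [8]
  queue [3, 34] -> pop 3, enqueue [none], visited so far: [8, 3]
  queue [34] -> pop 34, enqueue [27, 43], visited so far: [8, 3, 34]
  queue [27, 43] -> pop 27, enqueue [16], visited so far: [8, 3, 34, 27]
  queue [43, 16] -> pop 43, enqueue [none], visited so far: [8, 3, 34, 27, 43]
  queue [16] -> pop 16, enqueue [none], visited so far: [8, 3, 34, 27, 43, 16]
Result: [8, 3, 34, 27, 43, 16]


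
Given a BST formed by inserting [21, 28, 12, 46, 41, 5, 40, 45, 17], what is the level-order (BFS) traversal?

Tree insertion order: [21, 28, 12, 46, 41, 5, 40, 45, 17]
Tree (level-order array): [21, 12, 28, 5, 17, None, 46, None, None, None, None, 41, None, 40, 45]
BFS from the root, enqueuing left then right child of each popped node:
  queue [21] -> pop 21, enqueue [12, 28], visited so far: [21]
  queue [12, 28] -> pop 12, enqueue [5, 17], visited so far: [21, 12]
  queue [28, 5, 17] -> pop 28, enqueue [46], visited so far: [21, 12, 28]
  queue [5, 17, 46] -> pop 5, enqueue [none], visited so far: [21, 12, 28, 5]
  queue [17, 46] -> pop 17, enqueue [none], visited so far: [21, 12, 28, 5, 17]
  queue [46] -> pop 46, enqueue [41], visited so far: [21, 12, 28, 5, 17, 46]
  queue [41] -> pop 41, enqueue [40, 45], visited so far: [21, 12, 28, 5, 17, 46, 41]
  queue [40, 45] -> pop 40, enqueue [none], visited so far: [21, 12, 28, 5, 17, 46, 41, 40]
  queue [45] -> pop 45, enqueue [none], visited so far: [21, 12, 28, 5, 17, 46, 41, 40, 45]
Result: [21, 12, 28, 5, 17, 46, 41, 40, 45]


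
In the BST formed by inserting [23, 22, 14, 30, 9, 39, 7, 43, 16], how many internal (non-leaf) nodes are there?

Tree built from: [23, 22, 14, 30, 9, 39, 7, 43, 16]
Tree (level-order array): [23, 22, 30, 14, None, None, 39, 9, 16, None, 43, 7]
Rule: An internal node has at least one child.
Per-node child counts:
  node 23: 2 child(ren)
  node 22: 1 child(ren)
  node 14: 2 child(ren)
  node 9: 1 child(ren)
  node 7: 0 child(ren)
  node 16: 0 child(ren)
  node 30: 1 child(ren)
  node 39: 1 child(ren)
  node 43: 0 child(ren)
Matching nodes: [23, 22, 14, 9, 30, 39]
Count of internal (non-leaf) nodes: 6


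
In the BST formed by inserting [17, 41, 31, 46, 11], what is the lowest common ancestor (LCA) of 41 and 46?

Tree insertion order: [17, 41, 31, 46, 11]
Tree (level-order array): [17, 11, 41, None, None, 31, 46]
In a BST, the LCA of p=41, q=46 is the first node v on the
root-to-leaf path with p <= v <= q (go left if both < v, right if both > v).
Walk from root:
  at 17: both 41 and 46 > 17, go right
  at 41: 41 <= 41 <= 46, this is the LCA
LCA = 41


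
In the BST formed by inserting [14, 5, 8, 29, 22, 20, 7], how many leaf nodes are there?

Tree built from: [14, 5, 8, 29, 22, 20, 7]
Tree (level-order array): [14, 5, 29, None, 8, 22, None, 7, None, 20]
Rule: A leaf has 0 children.
Per-node child counts:
  node 14: 2 child(ren)
  node 5: 1 child(ren)
  node 8: 1 child(ren)
  node 7: 0 child(ren)
  node 29: 1 child(ren)
  node 22: 1 child(ren)
  node 20: 0 child(ren)
Matching nodes: [7, 20]
Count of leaf nodes: 2


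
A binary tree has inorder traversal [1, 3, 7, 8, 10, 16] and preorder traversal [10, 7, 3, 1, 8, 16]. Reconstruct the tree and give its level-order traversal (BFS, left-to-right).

Inorder:  [1, 3, 7, 8, 10, 16]
Preorder: [10, 7, 3, 1, 8, 16]
Algorithm: preorder visits root first, so consume preorder in order;
for each root, split the current inorder slice at that value into
left-subtree inorder and right-subtree inorder, then recurse.
Recursive splits:
  root=10; inorder splits into left=[1, 3, 7, 8], right=[16]
  root=7; inorder splits into left=[1, 3], right=[8]
  root=3; inorder splits into left=[1], right=[]
  root=1; inorder splits into left=[], right=[]
  root=8; inorder splits into left=[], right=[]
  root=16; inorder splits into left=[], right=[]
Reconstructed level-order: [10, 7, 16, 3, 8, 1]


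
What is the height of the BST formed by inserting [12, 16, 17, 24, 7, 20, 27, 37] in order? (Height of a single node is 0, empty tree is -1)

Insertion order: [12, 16, 17, 24, 7, 20, 27, 37]
Tree (level-order array): [12, 7, 16, None, None, None, 17, None, 24, 20, 27, None, None, None, 37]
Compute height bottom-up (empty subtree = -1):
  height(7) = 1 + max(-1, -1) = 0
  height(20) = 1 + max(-1, -1) = 0
  height(37) = 1 + max(-1, -1) = 0
  height(27) = 1 + max(-1, 0) = 1
  height(24) = 1 + max(0, 1) = 2
  height(17) = 1 + max(-1, 2) = 3
  height(16) = 1 + max(-1, 3) = 4
  height(12) = 1 + max(0, 4) = 5
Height = 5
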